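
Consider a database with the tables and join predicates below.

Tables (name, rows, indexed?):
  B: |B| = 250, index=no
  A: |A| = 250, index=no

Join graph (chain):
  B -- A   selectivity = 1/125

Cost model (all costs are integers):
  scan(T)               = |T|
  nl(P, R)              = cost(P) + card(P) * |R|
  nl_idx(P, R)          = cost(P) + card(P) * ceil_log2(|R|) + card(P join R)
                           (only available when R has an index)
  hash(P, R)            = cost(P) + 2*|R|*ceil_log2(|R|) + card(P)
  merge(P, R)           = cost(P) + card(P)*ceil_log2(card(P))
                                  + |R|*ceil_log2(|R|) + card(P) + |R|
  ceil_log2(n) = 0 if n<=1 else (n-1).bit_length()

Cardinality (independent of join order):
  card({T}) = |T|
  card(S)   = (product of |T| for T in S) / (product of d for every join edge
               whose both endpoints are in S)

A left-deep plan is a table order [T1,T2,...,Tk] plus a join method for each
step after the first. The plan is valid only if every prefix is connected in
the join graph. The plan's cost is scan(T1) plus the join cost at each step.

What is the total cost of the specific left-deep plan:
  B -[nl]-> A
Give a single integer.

step 1: scan B: cost=250, card=250
step 2: join A via nl
    card(P join A) = 250*250/(125) = 500
    cost = 250 + 250*250 = 62750

62750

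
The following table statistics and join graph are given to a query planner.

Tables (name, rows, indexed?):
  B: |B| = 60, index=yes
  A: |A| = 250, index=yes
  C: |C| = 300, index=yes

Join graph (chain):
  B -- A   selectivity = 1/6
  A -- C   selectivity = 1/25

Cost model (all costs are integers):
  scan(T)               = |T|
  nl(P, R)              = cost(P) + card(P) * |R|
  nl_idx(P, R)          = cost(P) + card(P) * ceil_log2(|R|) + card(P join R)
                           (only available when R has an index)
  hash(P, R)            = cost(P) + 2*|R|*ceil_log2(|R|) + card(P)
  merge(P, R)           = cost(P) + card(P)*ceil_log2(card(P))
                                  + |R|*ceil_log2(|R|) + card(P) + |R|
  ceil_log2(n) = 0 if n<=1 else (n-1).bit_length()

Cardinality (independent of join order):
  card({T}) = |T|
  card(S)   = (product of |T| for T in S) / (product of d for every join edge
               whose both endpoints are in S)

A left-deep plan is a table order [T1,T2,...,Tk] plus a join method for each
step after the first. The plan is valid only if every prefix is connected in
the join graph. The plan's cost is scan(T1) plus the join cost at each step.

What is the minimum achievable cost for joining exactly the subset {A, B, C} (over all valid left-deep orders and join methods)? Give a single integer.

Selinger DP over subsets of {A,B,C}:
  {B}: scan cost=60, card=60
  {A}: scan cost=250, card=250
  {C}: scan cost=300, card=300
  {AB}: card=2500; try (B,hash)→1220, (A,merge)→2730, (B,merge)→2920, (A,nl_idx)→3040, (A,hash)→4120, (B,nl_idx)→4250 …(+2); best=1220 via (B,hash)
  {AC}: card=3000; try (A,hash)→4600, (C,merge)→5500, (C,nl_idx)→5500, (A,merge)→5550, (A,nl_idx)→5700, (C,hash)→5900 …(+2); best=4600 via (A,hash)
  {ABC}: card=30000; try (B,hash)→8320, (C,hash)→9120, (C,merge)→36720, (B,merge)→44020, (B,nl_idx)→52600, (C,nl_idx)→53720 …(+2); best=8320 via (B,hash)

8320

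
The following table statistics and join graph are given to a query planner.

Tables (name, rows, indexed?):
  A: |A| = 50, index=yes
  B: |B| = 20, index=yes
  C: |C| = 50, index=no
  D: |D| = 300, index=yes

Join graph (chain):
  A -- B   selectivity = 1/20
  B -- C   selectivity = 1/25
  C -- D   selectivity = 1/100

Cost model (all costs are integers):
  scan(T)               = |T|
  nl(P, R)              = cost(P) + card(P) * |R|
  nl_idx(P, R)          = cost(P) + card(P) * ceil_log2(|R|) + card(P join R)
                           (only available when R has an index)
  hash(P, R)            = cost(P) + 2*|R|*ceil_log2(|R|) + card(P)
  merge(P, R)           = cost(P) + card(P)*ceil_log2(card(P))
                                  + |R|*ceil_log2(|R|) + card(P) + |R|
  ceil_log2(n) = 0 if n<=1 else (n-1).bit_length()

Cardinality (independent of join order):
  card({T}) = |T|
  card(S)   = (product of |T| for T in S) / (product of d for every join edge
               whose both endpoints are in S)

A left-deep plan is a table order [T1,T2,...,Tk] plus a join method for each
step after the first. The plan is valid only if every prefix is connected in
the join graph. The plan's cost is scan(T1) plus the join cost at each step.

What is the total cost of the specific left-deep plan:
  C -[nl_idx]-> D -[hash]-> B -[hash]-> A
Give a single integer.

step 1: scan C: cost=50, card=50
step 2: join D via nl_idx
    card(P join D) = 50*300/(100) = 150
    cost = 50 + 50*9 + 150 = 650
step 3: join B via hash
    card(P join B) = 150*20/(25) = 120
    cost = 650 + 2*20*5 + 150 = 1000
step 4: join A via hash
    card(P join A) = 120*50/(20) = 300
    cost = 1000 + 2*50*6 + 120 = 1720

1720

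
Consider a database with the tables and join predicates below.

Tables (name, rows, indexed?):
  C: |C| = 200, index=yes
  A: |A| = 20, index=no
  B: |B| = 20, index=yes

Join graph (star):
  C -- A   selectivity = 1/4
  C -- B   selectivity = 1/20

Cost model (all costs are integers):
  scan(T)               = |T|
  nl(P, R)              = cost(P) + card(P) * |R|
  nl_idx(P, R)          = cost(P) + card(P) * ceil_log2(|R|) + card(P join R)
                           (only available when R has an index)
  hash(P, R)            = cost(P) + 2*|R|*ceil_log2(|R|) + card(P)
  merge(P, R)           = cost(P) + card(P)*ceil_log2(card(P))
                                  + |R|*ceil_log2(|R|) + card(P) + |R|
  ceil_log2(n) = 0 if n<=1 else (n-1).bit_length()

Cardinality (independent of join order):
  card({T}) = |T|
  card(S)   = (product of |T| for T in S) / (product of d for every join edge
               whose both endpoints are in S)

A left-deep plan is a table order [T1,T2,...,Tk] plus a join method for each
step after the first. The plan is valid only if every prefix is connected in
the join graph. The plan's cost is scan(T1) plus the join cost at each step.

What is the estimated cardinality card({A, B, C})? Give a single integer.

1000

Tables in S: A(20), B(20), C(200)
Edges inside S: C-A(d=4), C-B(d=20)
numerator = 20 * 20 * 200 = 80000
denominator = 4 * 20 = 80
card(S) = 80000 / 80 = 1000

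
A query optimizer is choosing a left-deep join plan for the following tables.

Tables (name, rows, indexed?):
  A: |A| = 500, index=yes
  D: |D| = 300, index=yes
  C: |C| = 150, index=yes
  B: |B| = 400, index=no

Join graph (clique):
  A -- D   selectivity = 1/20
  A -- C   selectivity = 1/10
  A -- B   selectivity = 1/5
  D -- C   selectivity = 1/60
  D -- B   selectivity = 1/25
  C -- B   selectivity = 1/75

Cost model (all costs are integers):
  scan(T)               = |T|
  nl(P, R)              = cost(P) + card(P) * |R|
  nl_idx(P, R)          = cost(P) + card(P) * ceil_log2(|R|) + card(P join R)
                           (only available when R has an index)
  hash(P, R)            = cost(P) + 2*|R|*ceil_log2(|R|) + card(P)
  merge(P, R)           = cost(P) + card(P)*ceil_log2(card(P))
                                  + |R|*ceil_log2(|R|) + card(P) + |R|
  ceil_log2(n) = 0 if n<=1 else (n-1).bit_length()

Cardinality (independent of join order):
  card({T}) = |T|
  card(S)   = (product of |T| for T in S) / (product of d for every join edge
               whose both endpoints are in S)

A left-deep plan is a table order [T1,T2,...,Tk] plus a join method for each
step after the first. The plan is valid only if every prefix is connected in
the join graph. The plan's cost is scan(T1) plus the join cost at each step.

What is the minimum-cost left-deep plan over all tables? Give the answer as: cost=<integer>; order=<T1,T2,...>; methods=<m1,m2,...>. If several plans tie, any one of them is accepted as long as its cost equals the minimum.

Selinger DP (subsets sized 1..n):
  {A}: scan cost=500, card=500
  {D}: scan cost=300, card=300
  {C}: scan cost=150, card=150
  {B}: scan cost=400, card=400
  {AD}: card=7500; try (D,hash)→6400, (A,merge)→8300, (D,merge)→8500, (A,hash)→9600, (A,nl_idx)→10500, (D,nl_idx)→12500 …(+2); best=6400 via (D,hash)
  {AC}: card=7500; try (C,hash)→3400, (A,merge)→6500, (C,merge)→6850, (A,nl_idx)→9000, (A,hash)→9300, (C,nl_idx)→12000 …(+2); best=3400 via (C,hash)
  {AB}: card=40000; try (B,hash)→8200, (A,merge)→9400, (B,merge)→9500, (A,hash)→9800, (A,nl_idx)→44000, (A,nl)→200400 …(+1); best=8200 via (B,hash)
  {CD}: card=750; try (D,nl_idx)→2250, (C,hash)→3000, (C,nl_idx)→3450, (D,merge)→4500, (C,merge)→4650, (D,hash)→5700 …(+2); best=2250 via (D,nl_idx)
  {BD}: card=4800; try (D,hash)→6200, (B,merge)→7300, (D,merge)→7400, (B,hash)→7800, (D,nl_idx)→8800, (B,nl)→120300 …(+1); best=6200 via (D,hash)
  {BC}: card=800; try (C,hash)→3200, (C,nl_idx)→4400, (B,merge)→5500, (C,merge)→5750, (B,hash)→7500, (B,nl)→60150 …(+1); best=3200 via (C,hash)
  {ACD}: card=1875; try (A,nl_idx)→10875, (A,hash)→12000, (A,merge)→15500, (D,hash)→16300, (C,hash)→16300, (C,nl_idx)→68275 …(+6); best=10875 via (A,nl_idx)
  {ABD}: card=24000; try (A,hash)→20000, (B,hash)→21100, (D,hash)→53600, (A,nl_idx)→73400, (A,merge)→78400, (B,merge)→115400 …(+5); best=20000 via (A,hash)
  {ABC}: card=8000; try (A,hash)→13000, (A,merge)→17000, (B,hash)→18100, (A,nl_idx)→18400, (C,hash)→50600, (B,merge)→112400 …(+5); best=13000 via (A,hash)
  {BCD}: card=160; try (D,hash)→9400, (B,hash)→10200, (D,nl_idx)→10560, (C,hash)→13400, (B,merge)→14500, (D,merge)→15000 …(+5); best=9400 via (D,hash)
  {ABCD}: card=80; try (A,nl_idx)→10920, (A,merge)→15840, (A,hash)→18560, (B,hash)→19950, (D,hash)→26400, (B,merge)→37375 …(+9); best=10920 via (A,nl_idx)

cost=10920; order=B,C,D,A; methods=hash,hash,nl_idx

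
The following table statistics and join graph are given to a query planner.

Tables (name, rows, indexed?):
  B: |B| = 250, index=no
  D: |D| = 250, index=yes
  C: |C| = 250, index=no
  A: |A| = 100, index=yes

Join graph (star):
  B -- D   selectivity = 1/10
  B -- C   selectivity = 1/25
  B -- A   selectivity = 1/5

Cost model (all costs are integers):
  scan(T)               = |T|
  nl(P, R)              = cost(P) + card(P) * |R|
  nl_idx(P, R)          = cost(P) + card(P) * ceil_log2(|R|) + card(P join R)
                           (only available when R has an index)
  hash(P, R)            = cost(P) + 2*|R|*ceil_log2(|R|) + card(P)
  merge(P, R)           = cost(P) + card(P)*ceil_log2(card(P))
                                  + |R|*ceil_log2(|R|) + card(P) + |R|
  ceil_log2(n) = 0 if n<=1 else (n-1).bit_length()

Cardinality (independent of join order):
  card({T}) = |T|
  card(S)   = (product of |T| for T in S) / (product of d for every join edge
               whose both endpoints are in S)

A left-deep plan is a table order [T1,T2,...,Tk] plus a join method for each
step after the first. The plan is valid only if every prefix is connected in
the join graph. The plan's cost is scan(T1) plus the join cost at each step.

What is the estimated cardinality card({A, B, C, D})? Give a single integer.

Tables in S: A(100), B(250), C(250), D(250)
Edges inside S: B-D(d=10), B-C(d=25), B-A(d=5)
numerator = 100 * 250 * 250 * 250 = 1562500000
denominator = 10 * 25 * 5 = 1250
card(S) = 1562500000 / 1250 = 1250000

1250000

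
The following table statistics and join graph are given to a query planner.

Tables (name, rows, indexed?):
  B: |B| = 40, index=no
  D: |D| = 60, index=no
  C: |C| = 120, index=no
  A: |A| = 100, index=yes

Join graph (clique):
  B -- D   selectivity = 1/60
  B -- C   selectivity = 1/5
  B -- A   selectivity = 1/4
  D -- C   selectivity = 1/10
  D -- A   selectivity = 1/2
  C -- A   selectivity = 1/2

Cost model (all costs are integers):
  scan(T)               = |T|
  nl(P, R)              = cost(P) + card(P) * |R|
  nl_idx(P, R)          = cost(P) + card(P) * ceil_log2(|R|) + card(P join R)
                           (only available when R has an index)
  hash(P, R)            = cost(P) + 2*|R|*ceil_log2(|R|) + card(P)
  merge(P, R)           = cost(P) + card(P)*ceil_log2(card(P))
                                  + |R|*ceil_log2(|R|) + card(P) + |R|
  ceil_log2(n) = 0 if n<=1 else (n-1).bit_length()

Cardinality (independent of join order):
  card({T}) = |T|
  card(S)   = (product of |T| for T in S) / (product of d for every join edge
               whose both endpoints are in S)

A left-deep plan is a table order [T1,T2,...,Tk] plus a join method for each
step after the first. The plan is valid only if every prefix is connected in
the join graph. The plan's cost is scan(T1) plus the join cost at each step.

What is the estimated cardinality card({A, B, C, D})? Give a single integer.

600

Tables in S: A(100), B(40), C(120), D(60)
Edges inside S: B-D(d=60), B-C(d=5), B-A(d=4), D-C(d=10), D-A(d=2), C-A(d=2)
numerator = 100 * 40 * 120 * 60 = 28800000
denominator = 60 * 5 * 4 * 10 * 2 * 2 = 48000
card(S) = 28800000 / 48000 = 600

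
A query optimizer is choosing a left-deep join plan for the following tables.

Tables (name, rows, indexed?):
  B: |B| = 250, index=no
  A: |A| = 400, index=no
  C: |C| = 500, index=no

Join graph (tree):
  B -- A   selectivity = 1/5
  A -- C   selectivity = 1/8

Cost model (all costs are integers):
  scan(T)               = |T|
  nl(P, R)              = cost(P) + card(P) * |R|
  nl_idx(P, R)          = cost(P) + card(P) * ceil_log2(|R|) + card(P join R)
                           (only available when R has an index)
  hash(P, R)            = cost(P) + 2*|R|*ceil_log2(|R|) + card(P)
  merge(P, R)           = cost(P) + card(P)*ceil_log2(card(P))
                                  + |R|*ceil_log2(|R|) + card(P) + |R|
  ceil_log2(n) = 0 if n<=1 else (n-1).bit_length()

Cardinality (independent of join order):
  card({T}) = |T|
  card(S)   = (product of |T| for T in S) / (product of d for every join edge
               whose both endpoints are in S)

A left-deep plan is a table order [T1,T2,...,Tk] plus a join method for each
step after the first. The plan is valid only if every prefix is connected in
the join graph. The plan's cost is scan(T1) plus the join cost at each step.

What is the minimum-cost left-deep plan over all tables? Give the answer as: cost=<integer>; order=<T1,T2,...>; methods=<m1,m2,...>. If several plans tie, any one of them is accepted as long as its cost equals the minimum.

Selinger DP (subsets sized 1..n):
  {B}: scan cost=250, card=250
  {A}: scan cost=400, card=400
  {C}: scan cost=500, card=500
  {AB}: card=20000; try (B,hash)→4800, (A,merge)→6500, (B,merge)→6650, (A,hash)→7700, (A,nl)→100250, (B,nl)→100400; best=4800 via (B,hash)
  {AC}: card=25000; try (A,hash)→8200, (C,merge)→9400, (A,merge)→9500, (C,hash)→9800, (C,nl)→200400, (A,nl)→200500; best=8200 via (A,hash)
  {ABC}: card=1250000; try (C,hash)→33800, (B,hash)→37200, (C,merge)→329800, (B,merge)→410450, (B,nl)→6258200, (C,nl)→10004800; best=33800 via (C,hash)

cost=33800; order=A,B,C; methods=hash,hash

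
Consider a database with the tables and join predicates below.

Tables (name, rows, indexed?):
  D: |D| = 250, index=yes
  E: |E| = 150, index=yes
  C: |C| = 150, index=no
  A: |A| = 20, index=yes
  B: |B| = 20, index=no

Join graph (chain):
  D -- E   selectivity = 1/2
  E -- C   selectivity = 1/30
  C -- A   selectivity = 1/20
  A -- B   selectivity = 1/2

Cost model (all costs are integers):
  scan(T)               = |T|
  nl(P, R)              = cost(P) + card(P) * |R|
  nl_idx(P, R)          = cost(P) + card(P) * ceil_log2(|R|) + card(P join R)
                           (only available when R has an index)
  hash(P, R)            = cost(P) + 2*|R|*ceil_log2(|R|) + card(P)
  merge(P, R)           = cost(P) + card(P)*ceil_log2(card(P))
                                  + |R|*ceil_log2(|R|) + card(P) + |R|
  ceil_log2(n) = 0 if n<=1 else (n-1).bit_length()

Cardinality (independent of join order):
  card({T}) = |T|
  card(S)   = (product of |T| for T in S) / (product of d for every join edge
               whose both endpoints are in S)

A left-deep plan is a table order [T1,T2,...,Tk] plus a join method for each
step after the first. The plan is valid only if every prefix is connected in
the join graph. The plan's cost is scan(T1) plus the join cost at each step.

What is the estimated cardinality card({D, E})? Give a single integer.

Tables in S: D(250), E(150)
Edges inside S: D-E(d=2)
numerator = 250 * 150 = 37500
denominator = 2 = 2
card(S) = 37500 / 2 = 18750

18750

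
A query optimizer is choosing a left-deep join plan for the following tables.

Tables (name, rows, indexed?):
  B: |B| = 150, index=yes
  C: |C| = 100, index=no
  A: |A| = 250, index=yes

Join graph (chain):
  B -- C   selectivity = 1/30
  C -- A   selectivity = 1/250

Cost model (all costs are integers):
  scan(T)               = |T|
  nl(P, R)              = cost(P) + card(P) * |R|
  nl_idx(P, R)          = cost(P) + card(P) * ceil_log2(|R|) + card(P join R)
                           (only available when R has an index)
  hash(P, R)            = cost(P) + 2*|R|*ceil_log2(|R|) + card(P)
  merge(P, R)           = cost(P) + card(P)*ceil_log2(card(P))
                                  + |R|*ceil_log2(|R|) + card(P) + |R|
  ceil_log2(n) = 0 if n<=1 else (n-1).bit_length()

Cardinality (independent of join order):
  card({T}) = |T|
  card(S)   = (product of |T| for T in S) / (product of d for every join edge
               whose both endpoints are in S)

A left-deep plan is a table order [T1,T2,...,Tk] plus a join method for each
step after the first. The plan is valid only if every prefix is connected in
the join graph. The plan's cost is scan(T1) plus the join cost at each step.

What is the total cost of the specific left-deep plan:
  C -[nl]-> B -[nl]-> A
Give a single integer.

140100

step 1: scan C: cost=100, card=100
step 2: join B via nl
    card(P join B) = 100*150/(30) = 500
    cost = 100 + 100*150 = 15100
step 3: join A via nl
    card(P join A) = 500*250/(250) = 500
    cost = 15100 + 500*250 = 140100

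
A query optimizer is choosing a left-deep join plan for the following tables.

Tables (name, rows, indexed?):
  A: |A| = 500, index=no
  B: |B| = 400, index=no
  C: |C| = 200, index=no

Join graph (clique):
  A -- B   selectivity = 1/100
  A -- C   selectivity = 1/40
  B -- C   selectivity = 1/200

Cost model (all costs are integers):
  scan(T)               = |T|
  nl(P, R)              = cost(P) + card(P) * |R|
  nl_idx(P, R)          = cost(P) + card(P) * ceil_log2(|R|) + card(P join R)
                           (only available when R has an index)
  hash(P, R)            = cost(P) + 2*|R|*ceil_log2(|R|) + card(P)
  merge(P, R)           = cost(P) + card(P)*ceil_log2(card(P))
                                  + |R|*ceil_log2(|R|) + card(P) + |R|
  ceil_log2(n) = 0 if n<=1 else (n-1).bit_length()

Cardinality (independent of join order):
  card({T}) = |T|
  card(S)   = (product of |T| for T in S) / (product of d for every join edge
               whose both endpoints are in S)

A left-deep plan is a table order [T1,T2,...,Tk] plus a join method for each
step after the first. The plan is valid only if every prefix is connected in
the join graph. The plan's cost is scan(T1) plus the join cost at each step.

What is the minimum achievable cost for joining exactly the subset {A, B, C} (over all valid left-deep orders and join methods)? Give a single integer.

Selinger DP over subsets of {A,B,C}:
  {A}: scan cost=500, card=500
  {B}: scan cost=400, card=400
  {C}: scan cost=200, card=200
  {AB}: card=2000; try (B,hash)→8200, (A,merge)→9400, (B,merge)→9500, (A,hash)→9800, (A,nl)→200400, (B,nl)→200500; best=8200 via (B,hash)
  {AC}: card=2500; try (C,hash)→4200, (A,merge)→7000, (C,merge)→7300, (A,hash)→9400, (A,nl)→100200, (C,nl)→100500; best=4200 via (C,hash)
  {BC}: card=400; try (C,hash)→4000, (B,merge)→6000, (C,merge)→6200, (B,hash)→7600, (B,nl)→80200, (C,nl)→80400; best=4000 via (C,hash)
  {ABC}: card=50; try (A,merge)→13000, (C,hash)→13400, (A,hash)→13400, (B,hash)→13900, (C,merge)→34000, (B,merge)→40700 …(+3); best=13000 via (A,merge)

13000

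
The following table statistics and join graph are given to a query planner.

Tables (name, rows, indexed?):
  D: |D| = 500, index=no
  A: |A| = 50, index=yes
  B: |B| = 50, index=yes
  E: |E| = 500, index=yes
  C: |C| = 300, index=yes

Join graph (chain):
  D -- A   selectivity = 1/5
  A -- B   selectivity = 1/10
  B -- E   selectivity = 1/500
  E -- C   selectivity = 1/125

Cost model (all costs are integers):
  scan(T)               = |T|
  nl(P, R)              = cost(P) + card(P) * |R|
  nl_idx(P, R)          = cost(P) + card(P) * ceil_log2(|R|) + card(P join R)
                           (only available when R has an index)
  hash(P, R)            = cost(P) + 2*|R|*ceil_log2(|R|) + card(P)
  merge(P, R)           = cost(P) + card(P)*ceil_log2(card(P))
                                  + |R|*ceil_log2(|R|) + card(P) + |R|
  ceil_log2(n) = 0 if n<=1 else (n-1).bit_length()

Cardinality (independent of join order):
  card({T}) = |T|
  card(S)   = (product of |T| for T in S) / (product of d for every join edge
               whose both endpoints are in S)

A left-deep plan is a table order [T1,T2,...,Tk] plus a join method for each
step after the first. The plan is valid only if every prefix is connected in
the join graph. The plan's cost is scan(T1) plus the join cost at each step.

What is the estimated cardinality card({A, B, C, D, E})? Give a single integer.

60000

Tables in S: A(50), B(50), C(300), D(500), E(500)
Edges inside S: D-A(d=5), A-B(d=10), B-E(d=500), E-C(d=125)
numerator = 50 * 50 * 300 * 500 * 500 = 187500000000
denominator = 5 * 10 * 500 * 125 = 3125000
card(S) = 187500000000 / 3125000 = 60000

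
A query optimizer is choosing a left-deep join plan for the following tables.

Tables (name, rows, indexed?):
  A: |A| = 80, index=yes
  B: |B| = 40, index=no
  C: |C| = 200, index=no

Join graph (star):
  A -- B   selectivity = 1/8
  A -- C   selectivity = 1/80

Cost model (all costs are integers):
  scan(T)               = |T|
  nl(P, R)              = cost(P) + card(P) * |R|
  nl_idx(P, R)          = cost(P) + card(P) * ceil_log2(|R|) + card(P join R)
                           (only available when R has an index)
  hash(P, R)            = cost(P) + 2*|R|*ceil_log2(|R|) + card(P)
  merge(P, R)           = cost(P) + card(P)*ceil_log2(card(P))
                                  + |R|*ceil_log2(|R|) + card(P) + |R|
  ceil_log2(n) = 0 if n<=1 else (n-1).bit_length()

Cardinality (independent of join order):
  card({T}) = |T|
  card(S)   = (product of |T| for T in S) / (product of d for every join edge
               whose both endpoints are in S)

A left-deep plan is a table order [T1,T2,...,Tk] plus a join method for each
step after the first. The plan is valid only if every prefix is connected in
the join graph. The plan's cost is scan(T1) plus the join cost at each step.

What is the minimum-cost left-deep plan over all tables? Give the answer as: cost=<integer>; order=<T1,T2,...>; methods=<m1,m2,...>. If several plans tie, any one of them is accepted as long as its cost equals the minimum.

Selinger DP (subsets sized 1..n):
  {A}: scan cost=80, card=80
  {B}: scan cost=40, card=40
  {C}: scan cost=200, card=200
  {AB}: card=400; try (B,hash)→640, (A,nl_idx)→720, (A,merge)→960, (B,merge)→1000, (A,hash)→1200, (A,nl)→3240 …(+1); best=640 via (B,hash)
  {AC}: card=200; try (A,hash)→1520, (A,nl_idx)→1800, (C,merge)→2520, (A,merge)→2640, (C,hash)→3360, (C,nl)→16080 …(+1); best=1520 via (A,hash)
  {ABC}: card=1000; try (B,hash)→2200, (B,merge)→3600, (C,hash)→4240, (C,merge)→6440, (B,nl)→9520, (C,nl)→80640; best=2200 via (B,hash)

cost=2200; order=C,A,B; methods=hash,hash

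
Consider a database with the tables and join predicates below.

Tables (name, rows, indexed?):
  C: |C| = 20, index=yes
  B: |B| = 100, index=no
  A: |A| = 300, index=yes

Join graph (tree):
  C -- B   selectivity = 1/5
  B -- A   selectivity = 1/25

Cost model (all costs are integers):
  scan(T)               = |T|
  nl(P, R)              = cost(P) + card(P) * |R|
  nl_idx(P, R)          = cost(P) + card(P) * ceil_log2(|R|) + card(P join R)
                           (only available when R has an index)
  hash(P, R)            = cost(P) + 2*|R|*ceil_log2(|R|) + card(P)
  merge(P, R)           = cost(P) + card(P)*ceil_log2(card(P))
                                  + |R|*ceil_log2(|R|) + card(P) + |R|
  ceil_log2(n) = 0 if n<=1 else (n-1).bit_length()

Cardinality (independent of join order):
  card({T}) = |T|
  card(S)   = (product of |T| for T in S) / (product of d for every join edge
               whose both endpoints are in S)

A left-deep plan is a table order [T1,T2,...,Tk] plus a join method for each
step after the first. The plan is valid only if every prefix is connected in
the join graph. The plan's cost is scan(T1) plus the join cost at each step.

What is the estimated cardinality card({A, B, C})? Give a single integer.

4800

Tables in S: A(300), B(100), C(20)
Edges inside S: C-B(d=5), B-A(d=25)
numerator = 300 * 100 * 20 = 600000
denominator = 5 * 25 = 125
card(S) = 600000 / 125 = 4800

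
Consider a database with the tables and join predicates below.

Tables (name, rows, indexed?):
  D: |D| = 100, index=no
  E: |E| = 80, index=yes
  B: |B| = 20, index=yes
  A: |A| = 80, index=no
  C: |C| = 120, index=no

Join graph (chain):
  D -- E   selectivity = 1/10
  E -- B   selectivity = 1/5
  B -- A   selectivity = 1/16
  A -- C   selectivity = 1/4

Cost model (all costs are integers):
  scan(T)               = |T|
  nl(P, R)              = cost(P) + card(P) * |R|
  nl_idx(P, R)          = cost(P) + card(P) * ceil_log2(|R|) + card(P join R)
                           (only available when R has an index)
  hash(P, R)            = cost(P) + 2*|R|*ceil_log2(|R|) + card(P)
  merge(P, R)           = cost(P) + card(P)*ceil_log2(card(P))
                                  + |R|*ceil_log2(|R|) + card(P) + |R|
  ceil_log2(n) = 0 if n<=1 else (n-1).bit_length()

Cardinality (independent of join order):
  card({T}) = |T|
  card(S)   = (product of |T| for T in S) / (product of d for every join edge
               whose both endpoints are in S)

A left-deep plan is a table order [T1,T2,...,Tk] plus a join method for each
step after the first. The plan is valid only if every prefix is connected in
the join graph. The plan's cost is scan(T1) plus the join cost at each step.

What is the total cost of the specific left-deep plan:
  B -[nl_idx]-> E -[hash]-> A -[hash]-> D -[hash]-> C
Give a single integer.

22600

step 1: scan B: cost=20, card=20
step 2: join E via nl_idx
    card(P join E) = 20*80/(5) = 320
    cost = 20 + 20*7 + 320 = 480
step 3: join A via hash
    card(P join A) = 320*80/(16) = 1600
    cost = 480 + 2*80*7 + 320 = 1920
step 4: join D via hash
    card(P join D) = 1600*100/(10) = 16000
    cost = 1920 + 2*100*7 + 1600 = 4920
step 5: join C via hash
    card(P join C) = 16000*120/(4) = 480000
    cost = 4920 + 2*120*7 + 16000 = 22600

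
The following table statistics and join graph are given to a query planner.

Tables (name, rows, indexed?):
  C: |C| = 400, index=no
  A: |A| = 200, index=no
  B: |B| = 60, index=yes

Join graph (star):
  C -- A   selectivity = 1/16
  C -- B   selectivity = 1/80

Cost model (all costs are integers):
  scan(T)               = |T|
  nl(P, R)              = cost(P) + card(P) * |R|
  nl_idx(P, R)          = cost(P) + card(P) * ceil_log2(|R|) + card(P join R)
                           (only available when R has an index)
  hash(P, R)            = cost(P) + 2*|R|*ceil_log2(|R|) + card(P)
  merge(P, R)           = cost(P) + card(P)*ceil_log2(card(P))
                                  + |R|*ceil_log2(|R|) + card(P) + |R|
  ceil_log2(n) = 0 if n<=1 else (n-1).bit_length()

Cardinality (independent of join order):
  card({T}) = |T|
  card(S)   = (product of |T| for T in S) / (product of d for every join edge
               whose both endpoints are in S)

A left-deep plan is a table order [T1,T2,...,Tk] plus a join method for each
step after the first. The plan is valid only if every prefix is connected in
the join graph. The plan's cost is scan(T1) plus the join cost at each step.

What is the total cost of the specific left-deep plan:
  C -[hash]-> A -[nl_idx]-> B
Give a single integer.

step 1: scan C: cost=400, card=400
step 2: join A via hash
    card(P join A) = 400*200/(16) = 5000
    cost = 400 + 2*200*8 + 400 = 4000
step 3: join B via nl_idx
    card(P join B) = 5000*60/(80) = 3750
    cost = 4000 + 5000*6 + 3750 = 37750

37750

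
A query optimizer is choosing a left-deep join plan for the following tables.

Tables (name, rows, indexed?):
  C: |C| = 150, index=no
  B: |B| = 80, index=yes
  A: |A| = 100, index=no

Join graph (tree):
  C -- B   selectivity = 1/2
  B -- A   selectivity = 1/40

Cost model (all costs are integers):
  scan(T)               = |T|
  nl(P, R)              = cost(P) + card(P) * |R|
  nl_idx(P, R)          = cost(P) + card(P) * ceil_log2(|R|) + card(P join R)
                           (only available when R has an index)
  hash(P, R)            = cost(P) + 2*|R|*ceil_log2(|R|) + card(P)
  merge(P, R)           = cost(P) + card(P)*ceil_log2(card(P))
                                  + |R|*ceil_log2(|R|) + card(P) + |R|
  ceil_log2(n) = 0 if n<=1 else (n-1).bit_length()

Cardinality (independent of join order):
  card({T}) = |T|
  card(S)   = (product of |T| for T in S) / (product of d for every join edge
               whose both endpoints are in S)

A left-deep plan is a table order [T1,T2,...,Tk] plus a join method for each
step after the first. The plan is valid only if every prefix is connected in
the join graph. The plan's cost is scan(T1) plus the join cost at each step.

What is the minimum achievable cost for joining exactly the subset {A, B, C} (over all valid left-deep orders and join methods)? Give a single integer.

Selinger DP over subsets of {A,B,C}:
  {C}: scan cost=150, card=150
  {B}: scan cost=80, card=80
  {A}: scan cost=100, card=100
  {BC}: card=6000; try (B,hash)→1420, (C,merge)→2070, (B,merge)→2140, (C,hash)→2560, (B,nl_idx)→7200, (C,nl)→12080 …(+1); best=1420 via (B,hash)
  {AB}: card=200; try (B,nl_idx)→1000, (B,hash)→1320, (A,merge)→1520, (B,merge)→1540, (A,hash)→1560, (A,nl)→8080 …(+1); best=1000 via (B,nl_idx)
  {ABC}: card=15000; try (C,hash)→3600, (C,merge)→4150, (A,hash)→8820, (C,nl)→31000, (A,merge)→86220, (A,nl)→601420; best=3600 via (C,hash)

3600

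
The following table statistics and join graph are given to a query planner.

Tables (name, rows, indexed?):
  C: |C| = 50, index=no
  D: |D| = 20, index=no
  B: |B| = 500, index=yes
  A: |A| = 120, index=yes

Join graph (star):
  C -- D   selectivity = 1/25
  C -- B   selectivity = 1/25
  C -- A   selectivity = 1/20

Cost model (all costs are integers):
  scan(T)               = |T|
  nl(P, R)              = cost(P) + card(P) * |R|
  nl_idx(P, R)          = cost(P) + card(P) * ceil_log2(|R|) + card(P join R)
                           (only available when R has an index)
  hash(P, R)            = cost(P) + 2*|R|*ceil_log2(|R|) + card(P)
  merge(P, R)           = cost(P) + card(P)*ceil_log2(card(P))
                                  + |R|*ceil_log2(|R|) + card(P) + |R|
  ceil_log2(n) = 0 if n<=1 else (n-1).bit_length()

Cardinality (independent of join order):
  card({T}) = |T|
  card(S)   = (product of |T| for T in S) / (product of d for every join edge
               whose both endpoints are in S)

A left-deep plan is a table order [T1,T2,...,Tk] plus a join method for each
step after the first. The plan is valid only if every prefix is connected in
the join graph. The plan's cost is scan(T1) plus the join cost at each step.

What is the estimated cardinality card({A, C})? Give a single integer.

Tables in S: A(120), C(50)
Edges inside S: C-A(d=20)
numerator = 120 * 50 = 6000
denominator = 20 = 20
card(S) = 6000 / 20 = 300

300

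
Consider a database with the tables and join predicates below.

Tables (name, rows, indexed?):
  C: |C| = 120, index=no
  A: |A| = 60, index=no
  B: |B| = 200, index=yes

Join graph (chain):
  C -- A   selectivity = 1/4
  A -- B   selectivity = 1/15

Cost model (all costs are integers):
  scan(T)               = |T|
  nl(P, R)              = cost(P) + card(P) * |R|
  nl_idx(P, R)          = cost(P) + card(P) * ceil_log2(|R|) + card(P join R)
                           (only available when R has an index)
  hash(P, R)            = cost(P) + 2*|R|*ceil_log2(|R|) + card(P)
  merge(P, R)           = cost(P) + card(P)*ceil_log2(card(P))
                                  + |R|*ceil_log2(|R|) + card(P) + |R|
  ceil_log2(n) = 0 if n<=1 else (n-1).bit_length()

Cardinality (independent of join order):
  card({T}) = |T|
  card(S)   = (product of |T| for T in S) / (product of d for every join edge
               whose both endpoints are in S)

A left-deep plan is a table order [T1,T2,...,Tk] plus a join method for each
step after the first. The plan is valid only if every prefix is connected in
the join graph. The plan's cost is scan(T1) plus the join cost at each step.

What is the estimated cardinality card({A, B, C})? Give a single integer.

Tables in S: A(60), B(200), C(120)
Edges inside S: C-A(d=4), A-B(d=15)
numerator = 60 * 200 * 120 = 1440000
denominator = 4 * 15 = 60
card(S) = 1440000 / 60 = 24000

24000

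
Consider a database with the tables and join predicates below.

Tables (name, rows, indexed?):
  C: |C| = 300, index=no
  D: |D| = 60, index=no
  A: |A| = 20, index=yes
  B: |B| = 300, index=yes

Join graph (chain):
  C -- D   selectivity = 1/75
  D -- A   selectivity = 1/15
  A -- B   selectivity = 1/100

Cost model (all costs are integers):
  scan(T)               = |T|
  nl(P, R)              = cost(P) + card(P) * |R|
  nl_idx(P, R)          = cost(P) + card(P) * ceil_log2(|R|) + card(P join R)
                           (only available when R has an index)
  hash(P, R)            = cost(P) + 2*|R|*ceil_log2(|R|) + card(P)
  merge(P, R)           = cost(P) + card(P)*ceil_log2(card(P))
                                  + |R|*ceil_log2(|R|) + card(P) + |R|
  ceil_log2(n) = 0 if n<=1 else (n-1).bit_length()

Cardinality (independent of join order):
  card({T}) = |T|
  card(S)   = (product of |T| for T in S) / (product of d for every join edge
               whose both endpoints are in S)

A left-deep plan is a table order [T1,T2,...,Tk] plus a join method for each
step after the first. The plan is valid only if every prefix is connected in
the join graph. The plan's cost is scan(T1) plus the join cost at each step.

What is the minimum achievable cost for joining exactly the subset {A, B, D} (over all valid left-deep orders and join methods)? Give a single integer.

Selinger DP over subsets of {A,B,D}:
  {D}: scan cost=60, card=60
  {A}: scan cost=20, card=20
  {B}: scan cost=300, card=300
  {AD}: card=80; try (A,hash)→320, (A,nl_idx)→440, (D,merge)→560, (A,merge)→600, (D,hash)→760, (D,nl)→1220 …(+1); best=320 via (A,hash)
  {AB}: card=60; try (B,nl_idx)→260, (A,hash)→800, (A,nl_idx)→1860, (B,merge)→3140, (A,merge)→3420, (B,hash)→5440 …(+2); best=260 via (B,nl_idx)
  {ABD}: card=240; try (D,hash)→1040, (D,merge)→1100, (B,nl_idx)→1280, (D,nl)→3860, (B,merge)→3960, (B,hash)→5800 …(+1); best=1040 via (D,hash)

1040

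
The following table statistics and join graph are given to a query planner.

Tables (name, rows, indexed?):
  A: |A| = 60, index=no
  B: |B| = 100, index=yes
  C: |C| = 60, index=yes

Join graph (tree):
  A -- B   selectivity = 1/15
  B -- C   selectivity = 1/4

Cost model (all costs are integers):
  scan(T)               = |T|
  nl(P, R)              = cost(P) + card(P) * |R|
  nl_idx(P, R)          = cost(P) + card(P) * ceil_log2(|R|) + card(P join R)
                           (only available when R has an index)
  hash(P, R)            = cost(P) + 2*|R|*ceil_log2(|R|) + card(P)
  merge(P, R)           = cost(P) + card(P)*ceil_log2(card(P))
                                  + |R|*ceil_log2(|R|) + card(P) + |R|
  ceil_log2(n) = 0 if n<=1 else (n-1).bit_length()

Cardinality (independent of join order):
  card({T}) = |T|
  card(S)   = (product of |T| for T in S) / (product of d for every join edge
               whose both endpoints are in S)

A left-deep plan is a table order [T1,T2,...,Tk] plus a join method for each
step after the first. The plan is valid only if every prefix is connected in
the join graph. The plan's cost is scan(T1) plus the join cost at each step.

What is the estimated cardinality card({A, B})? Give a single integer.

Tables in S: A(60), B(100)
Edges inside S: A-B(d=15)
numerator = 60 * 100 = 6000
denominator = 15 = 15
card(S) = 6000 / 15 = 400

400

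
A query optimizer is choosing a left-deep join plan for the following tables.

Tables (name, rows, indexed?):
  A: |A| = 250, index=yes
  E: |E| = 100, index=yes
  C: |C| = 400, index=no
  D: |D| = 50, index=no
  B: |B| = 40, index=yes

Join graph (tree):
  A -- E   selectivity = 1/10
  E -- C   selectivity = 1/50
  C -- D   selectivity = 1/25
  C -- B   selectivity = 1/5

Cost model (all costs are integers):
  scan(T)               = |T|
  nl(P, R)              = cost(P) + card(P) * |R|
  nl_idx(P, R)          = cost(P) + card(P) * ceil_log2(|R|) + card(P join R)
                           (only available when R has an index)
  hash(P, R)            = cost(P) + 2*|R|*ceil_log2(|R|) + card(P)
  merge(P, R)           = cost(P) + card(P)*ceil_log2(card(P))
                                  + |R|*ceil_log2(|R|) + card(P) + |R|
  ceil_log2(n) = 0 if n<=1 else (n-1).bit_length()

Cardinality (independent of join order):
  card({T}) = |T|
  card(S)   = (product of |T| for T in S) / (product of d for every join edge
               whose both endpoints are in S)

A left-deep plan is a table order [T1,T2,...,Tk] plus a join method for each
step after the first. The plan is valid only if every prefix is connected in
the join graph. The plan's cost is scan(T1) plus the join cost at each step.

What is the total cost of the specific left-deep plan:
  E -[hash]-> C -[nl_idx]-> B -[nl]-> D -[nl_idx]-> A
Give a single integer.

761000

step 1: scan E: cost=100, card=100
step 2: join C via hash
    card(P join C) = 100*400/(50) = 800
    cost = 100 + 2*400*9 + 100 = 7400
step 3: join B via nl_idx
    card(P join B) = 800*40/(5) = 6400
    cost = 7400 + 800*6 + 6400 = 18600
step 4: join D via nl
    card(P join D) = 6400*50/(25) = 12800
    cost = 18600 + 6400*50 = 338600
step 5: join A via nl_idx
    card(P join A) = 12800*250/(10) = 320000
    cost = 338600 + 12800*8 + 320000 = 761000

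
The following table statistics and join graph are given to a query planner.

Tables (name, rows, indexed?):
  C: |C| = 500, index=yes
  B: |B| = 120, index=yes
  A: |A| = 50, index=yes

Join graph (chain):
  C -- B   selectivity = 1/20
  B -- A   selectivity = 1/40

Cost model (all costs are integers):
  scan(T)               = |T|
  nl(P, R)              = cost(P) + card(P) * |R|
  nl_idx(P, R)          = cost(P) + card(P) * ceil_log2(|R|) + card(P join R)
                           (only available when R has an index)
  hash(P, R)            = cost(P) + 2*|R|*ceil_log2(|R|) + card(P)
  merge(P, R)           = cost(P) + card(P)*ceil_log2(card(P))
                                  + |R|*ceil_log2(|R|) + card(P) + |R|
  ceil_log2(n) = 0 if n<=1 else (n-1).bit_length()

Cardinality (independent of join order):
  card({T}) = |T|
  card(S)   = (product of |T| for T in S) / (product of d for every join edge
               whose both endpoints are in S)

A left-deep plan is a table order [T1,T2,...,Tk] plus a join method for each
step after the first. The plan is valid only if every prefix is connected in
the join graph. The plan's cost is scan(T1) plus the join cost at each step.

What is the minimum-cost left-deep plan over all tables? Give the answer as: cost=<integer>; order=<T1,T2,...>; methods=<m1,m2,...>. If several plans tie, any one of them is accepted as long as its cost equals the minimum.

Selinger DP (subsets sized 1..n):
  {C}: scan cost=500, card=500
  {B}: scan cost=120, card=120
  {A}: scan cost=50, card=50
  {BC}: card=3000; try (B,hash)→2680, (C,nl_idx)→4200, (C,merge)→6080, (B,merge)→6460, (B,nl_idx)→7000, (C,hash)→9240 …(+2); best=2680 via (B,hash)
  {AB}: card=150; try (B,nl_idx)→550, (A,hash)→840, (A,nl_idx)→990, (B,merge)→1360, (A,merge)→1430, (B,hash)→1780 …(+2); best=550 via (B,nl_idx)
  {ABC}: card=3750; try (C,nl_idx)→5650, (A,hash)→6280, (C,merge)→6900, (C,hash)→9700, (A,nl_idx)→24430, (A,merge)→42030 …(+2); best=5650 via (C,nl_idx)

cost=5650; order=A,B,C; methods=nl_idx,nl_idx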